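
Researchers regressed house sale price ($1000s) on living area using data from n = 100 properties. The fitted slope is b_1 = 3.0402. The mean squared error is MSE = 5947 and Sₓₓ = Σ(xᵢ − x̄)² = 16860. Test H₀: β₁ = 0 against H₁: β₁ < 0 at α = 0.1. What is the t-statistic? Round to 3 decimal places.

t = 5.119

SE(b_1) = √(MSE/Sₓₓ) = √(5947/16860) = 0.593909.
t = 3.0402 / 0.593909 = 5.119.
df = n − 2 = 98.
One-sided p ≈ 1.0000, which is ≥ 0.1, so fail to reject H₀.
The data do not give significant evidence that the true slope on living area is negative.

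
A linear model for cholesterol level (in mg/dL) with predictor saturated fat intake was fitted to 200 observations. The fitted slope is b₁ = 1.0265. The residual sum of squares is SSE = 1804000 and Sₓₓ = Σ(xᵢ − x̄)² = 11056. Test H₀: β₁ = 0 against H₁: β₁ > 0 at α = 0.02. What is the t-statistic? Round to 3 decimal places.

t = 1.131

MSE = SSE/(n − 2) = 1804000/198 = 9111.11.
SE(b₁) = √(MSE/Sₓₓ) = √(9111.11/11056) = 0.907793.
t = 1.0265 / 0.907793 = 1.131.
df = n − 2 = 198.
One-sided p ≈ 0.1298, which is ≥ 0.02, so fail to reject H₀.
The data do not give significant evidence that the true slope on saturated fat intake is positive.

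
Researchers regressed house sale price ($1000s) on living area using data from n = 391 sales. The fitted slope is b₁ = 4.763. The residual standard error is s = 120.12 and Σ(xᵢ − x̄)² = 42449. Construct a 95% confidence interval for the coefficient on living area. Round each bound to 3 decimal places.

SE(b₁) = s/√Sₓₓ = 120.12/√42449 = 0.583018.
df = n − 2 = 389.
t* = t_{0.025, 389} = 1.966081.
Margin = t* × SE = 1.966081 × 0.583018 = 1.14626.
CI: 4.763 ± 1.14626 → (3.617, 5.909).
With 95% confidence, each one-unit increase in living area is associated with a change of between 3.617 and 5.909 $1000s in house sale price.

(3.617, 5.909)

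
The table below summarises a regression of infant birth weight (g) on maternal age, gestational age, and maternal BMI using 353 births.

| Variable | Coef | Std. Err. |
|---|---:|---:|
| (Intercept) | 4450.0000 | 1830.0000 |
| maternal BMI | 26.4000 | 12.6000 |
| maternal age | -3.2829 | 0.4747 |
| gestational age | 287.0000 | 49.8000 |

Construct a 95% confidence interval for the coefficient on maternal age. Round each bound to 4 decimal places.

(-4.2165, -2.3493)

Read off: b = -3.2829, SE = 0.4747 for maternal age.
df = n − k − 1 = 353 − 3 − 1 = 349.
t* = t_{0.025, 349} = 1.966785.
Margin = t* × SE = 1.966785 × 0.4747 = 0.933633.
CI: -3.2829 ± 0.933633 → (-4.2165, -2.3493).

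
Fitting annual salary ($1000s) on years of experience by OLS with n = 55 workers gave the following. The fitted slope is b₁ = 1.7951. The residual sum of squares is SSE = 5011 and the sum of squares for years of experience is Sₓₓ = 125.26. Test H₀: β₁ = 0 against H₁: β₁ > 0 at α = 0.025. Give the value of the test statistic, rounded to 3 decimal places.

MSE = SSE/(n − 2) = 5011/53 = 94.5472.
SE(b₁) = √(MSE/Sₓₓ) = √(94.5472/125.26) = 0.868797.
t = 1.7951 / 0.868797 = 2.066.
df = n − 2 = 53.
One-sided p ≈ 0.0219, which is < 0.025, so reject H₀.
There is evidence that the true slope on years of experience is positive.

t = 2.066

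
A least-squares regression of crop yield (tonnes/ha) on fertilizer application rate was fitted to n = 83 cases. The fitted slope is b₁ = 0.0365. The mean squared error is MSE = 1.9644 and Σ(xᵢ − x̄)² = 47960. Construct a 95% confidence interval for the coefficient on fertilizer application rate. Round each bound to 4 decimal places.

SE(b₁) = √(MSE/Sₓₓ) = √(1.9644/47960) = 0.00639993.
df = n − 2 = 81.
t* = t_{0.025, 81} = 1.989686.
Margin = t* × SE = 1.989686 × 0.00639993 = 0.012734.
CI: 0.0365 ± 0.012734 → (0.0238, 0.0492).
With 95% confidence, each one-unit increase in fertilizer application rate is associated with a change of between 0.0238 and 0.0492 tonnes/ha in crop yield.

(0.0238, 0.0492)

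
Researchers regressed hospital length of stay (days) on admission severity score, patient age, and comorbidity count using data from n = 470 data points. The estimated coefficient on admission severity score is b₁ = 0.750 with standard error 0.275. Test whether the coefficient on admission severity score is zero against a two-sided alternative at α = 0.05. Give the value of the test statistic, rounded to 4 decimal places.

t = 2.7273

H₀: β₁ = 0 vs H₁: β₁ ≠ 0.
t = (b₁ − β₁⁰)/SE = 0.750 / 0.275 = 2.7273.
df = n − k − 1 = 470 − 3 − 1 = 466.
Two-sided p ≈ 0.0066, which is < 0.05, so reject H₀.
There is evidence that admission severity score is associated with hospital length of stay, holding the other predictors fixed.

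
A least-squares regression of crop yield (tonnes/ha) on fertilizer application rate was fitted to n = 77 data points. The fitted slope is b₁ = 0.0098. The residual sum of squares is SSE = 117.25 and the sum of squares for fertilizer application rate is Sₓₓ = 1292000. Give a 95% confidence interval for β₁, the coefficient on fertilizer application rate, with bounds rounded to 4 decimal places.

MSE = SSE/(n − 2) = 117.25/75 = 1.56333.
SE(b₁) = √(MSE/Sₓₓ) = √(1.56333/1292000) = 0.0011.
df = n − 2 = 75.
t* = t_{0.025, 75} = 1.992102.
Margin = t* × SE = 1.992102 × 0.0011 = 0.002191.
CI: 0.0098 ± 0.002191 → (0.0076, 0.0120).
With 95% confidence, each one-unit increase in fertilizer application rate is associated with a change of between 0.0076 and 0.0120 tonnes/ha in crop yield.

(0.0076, 0.0120)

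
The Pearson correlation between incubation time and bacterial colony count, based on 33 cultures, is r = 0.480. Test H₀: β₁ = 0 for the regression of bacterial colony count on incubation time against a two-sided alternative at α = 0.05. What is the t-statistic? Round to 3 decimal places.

t = 3.046

t = r·√(n − 2)/√(1 − r²) = 0.480·√31/√0.7696 = 3.046.
df = n − 2 = 31.
Two-sided p ≈ 0.0047, which is < 0.05, so reject H₀.
There is evidence of a linear association between incubation time and bacterial colony count.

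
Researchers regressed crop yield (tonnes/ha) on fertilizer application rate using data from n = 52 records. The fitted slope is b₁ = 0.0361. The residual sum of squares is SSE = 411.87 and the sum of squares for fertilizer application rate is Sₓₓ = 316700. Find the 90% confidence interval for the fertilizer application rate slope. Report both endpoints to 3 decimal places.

MSE = SSE/(n − 2) = 411.87/50 = 8.2374.
SE(b₁) = √(MSE/Sₓₓ) = √(8.2374/316700) = 0.00510001.
df = n − 2 = 50.
t* = t_{0.05, 50} = 1.675905.
Margin = t* × SE = 1.675905 × 0.00510001 = 0.00855.
CI: 0.0361 ± 0.00855 → (0.028, 0.045).
With 90% confidence, each one-unit increase in fertilizer application rate is associated with a change of between 0.028 and 0.045 tonnes/ha in crop yield.

(0.028, 0.045)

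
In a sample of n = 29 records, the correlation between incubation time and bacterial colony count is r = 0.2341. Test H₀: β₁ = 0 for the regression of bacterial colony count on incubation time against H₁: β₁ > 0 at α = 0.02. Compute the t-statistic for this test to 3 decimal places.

t = 1.251

t = r·√(n − 2)/√(1 − r²) = 0.2341·√27/√0.945197 = 1.251.
df = n − 2 = 27.
One-sided p ≈ 0.1108, which is ≥ 0.02, so fail to reject H₀.
The data do not give significant evidence of a linear association between incubation time and bacterial colony count.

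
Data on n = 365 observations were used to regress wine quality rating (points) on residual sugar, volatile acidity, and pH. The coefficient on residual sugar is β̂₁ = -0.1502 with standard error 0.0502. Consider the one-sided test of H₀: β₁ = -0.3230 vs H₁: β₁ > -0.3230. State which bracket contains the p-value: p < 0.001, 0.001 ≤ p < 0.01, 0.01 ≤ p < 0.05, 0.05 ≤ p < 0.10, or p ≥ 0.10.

t = (-0.1502 − (-0.3230)) / 0.0502 = 3.442.
df = n − k − 1 = 365 − 3 − 1 = 361.
One-sided p = P(T_{361} > t) ≈ 0.0003.
So p < 0.001.

p < 0.001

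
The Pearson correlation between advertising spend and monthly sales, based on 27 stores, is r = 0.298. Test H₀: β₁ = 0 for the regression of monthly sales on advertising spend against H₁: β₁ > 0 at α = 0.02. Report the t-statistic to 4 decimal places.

t = r·√(n − 2)/√(1 − r²) = 0.298·√25/√0.911196 = 1.5609.
df = n − 2 = 25.
One-sided p ≈ 0.0656, which is ≥ 0.02, so fail to reject H₀.
The data do not give significant evidence of a linear association between advertising spend and monthly sales.

t = 1.5609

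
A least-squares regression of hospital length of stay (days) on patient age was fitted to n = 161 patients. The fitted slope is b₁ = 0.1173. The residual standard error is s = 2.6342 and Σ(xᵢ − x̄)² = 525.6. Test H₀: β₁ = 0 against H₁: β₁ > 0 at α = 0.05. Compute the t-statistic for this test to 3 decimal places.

t = 1.021

SE(b₁) = s/√Sₓₓ = 2.6342/√525.6 = 0.1149.
t = 0.1173 / 0.1149 = 1.021.
df = n − 2 = 159.
One-sided p ≈ 0.1544, which is ≥ 0.05, so fail to reject H₀.
The data do not give significant evidence that the true slope on patient age is positive.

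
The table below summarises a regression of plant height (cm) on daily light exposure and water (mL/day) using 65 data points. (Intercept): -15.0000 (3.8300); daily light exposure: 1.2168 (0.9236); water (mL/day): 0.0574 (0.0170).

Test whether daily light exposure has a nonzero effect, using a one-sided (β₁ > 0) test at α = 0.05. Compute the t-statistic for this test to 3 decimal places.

t = 1.317

Read off: b = 1.2168, SE = 0.9236 for daily light exposure.
H₀: β₁ = 0 vs H₁: β₁ > 0.
t = 1.2168 / 0.9236 = 1.317.
df = n − k − 1 = 65 − 2 − 1 = 62.
One-sided p ≈ 0.0963, which is ≥ 0.05, so fail to reject H₀.
The data do not give significant evidence that the true slope on daily light exposure is positive, holding the other predictors fixed.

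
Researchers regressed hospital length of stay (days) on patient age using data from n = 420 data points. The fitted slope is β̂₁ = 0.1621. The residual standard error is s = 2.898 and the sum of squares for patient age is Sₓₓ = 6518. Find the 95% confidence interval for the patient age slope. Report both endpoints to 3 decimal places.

(0.092, 0.233)

SE(β̂₁) = s/√Sₓₓ = 2.898/√6518 = 0.0358956.
df = n − 2 = 418.
t* = t_{0.025, 418} = 1.965655.
Margin = t* × SE = 1.965655 × 0.0358956 = 0.07056.
CI: 0.1621 ± 0.07056 → (0.092, 0.233).
With 95% confidence, each one-unit increase in patient age is associated with a change of between 0.092 and 0.233 days in hospital length of stay.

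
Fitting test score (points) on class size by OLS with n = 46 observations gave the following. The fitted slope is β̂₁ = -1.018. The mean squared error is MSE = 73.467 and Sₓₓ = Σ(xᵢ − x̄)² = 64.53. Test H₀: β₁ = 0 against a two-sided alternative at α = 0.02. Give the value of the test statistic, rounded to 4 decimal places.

t = -0.9541

SE(β̂₁) = √(MSE/Sₓₓ) = √(73.467/64.53) = 1.067.
t = -1.018 / 1.067 = -0.9541.
df = n − 2 = 44.
Two-sided p ≈ 0.3453, which is ≥ 0.02, so fail to reject H₀.
The data do not give significant evidence of an association between class size and test score.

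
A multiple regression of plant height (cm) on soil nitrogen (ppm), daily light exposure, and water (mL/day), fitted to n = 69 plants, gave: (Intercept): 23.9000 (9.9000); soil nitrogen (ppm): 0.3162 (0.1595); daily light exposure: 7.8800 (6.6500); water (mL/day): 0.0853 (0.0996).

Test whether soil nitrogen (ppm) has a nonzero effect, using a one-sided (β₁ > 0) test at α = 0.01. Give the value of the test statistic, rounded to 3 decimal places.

t = 1.982

Read off: b = 0.3162, SE = 0.1595 for soil nitrogen (ppm).
H₀: β₁ = 0 vs H₁: β₁ > 0.
t = 0.3162 / 0.1595 = 1.982.
df = n − k − 1 = 69 − 3 − 1 = 65.
One-sided p ≈ 0.0258, which is ≥ 0.01, so fail to reject H₀.
The data do not give significant evidence that the true slope on soil nitrogen (ppm) is positive, holding the other predictors fixed.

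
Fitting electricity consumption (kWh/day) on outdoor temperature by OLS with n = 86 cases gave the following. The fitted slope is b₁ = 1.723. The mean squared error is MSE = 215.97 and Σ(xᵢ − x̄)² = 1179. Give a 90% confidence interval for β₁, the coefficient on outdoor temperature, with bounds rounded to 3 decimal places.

SE(b₁) = √(MSE/Sₓₓ) = √(215.97/1179) = 0.427996.
df = n − 2 = 84.
t* = t_{0.05, 84} = 1.663197.
Margin = t* × SE = 1.663197 × 0.427996 = 0.71184.
CI: 1.723 ± 0.71184 → (1.011, 2.435).
With 90% confidence, each one-unit increase in outdoor temperature is associated with a change of between 1.011 and 2.435 kWh/day in electricity consumption.

(1.011, 2.435)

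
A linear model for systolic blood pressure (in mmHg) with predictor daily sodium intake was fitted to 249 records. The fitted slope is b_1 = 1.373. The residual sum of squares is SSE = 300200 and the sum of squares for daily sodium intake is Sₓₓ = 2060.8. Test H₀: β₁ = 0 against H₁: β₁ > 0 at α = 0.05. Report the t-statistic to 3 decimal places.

t = 1.788

MSE = SSE/(n − 2) = 300200/247 = 1215.38.
SE(b_1) = √(MSE/Sₓₓ) = √(1215.38/2060.8) = 0.767961.
t = 1.373 / 0.767961 = 1.788.
df = n − 2 = 247.
One-sided p ≈ 0.0375, which is < 0.05, so reject H₀.
There is evidence that the true slope on daily sodium intake is positive.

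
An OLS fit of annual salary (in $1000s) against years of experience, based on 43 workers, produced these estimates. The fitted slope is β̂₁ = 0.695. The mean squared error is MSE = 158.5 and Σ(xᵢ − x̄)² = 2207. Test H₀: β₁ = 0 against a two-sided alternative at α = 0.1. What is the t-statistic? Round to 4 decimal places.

t = 2.5934

SE(β̂₁) = √(MSE/Sₓₓ) = √(158.5/2207) = 0.267987.
t = 0.695 / 0.267987 = 2.5934.
df = n − 2 = 41.
Two-sided p ≈ 0.0131, which is < 0.1, so reject H₀.
There is evidence that years of experience is associated with annual salary.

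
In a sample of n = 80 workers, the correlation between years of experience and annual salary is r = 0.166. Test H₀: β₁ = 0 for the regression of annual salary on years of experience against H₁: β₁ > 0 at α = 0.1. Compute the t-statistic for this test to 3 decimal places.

t = 1.487

t = r·√(n − 2)/√(1 − r²) = 0.166·√78/√0.972444 = 1.487.
df = n − 2 = 78.
One-sided p ≈ 0.0706, which is < 0.1, so reject H₀.
There is evidence of a linear association between years of experience and annual salary.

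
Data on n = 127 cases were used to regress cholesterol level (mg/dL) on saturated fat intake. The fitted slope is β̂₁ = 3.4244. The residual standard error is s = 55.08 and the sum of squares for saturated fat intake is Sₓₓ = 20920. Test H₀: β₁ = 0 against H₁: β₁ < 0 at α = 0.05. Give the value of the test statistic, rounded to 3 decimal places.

SE(β̂₁) = s/√Sₓₓ = 55.08/√20920 = 0.380814.
t = 3.4244 / 0.380814 = 8.992.
df = n − 2 = 125.
One-sided p ≈ 1.0000, which is ≥ 0.05, so fail to reject H₀.
The data do not give significant evidence that the true slope on saturated fat intake is negative.

t = 8.992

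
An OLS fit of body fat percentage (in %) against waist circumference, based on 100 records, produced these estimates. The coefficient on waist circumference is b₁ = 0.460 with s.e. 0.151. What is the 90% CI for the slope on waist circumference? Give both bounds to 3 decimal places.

(0.209, 0.711)

df = n − 2 = 100 − 2 = 98.
t* = t_{0.05, 98} = 1.660551.
Margin = t* × SE = 1.660551 × 0.151 = 0.25074.
CI: 0.460 ± 0.25074 → (0.209, 0.711).
With 90% confidence, each one-unit increase in waist circumference is associated with a change of between 0.209 and 0.711 % in body fat percentage.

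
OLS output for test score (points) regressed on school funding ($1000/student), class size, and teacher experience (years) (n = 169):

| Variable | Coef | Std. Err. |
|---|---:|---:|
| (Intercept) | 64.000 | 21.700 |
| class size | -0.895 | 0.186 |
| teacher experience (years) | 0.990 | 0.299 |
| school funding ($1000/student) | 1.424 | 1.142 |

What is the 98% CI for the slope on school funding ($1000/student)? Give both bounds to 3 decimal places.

(-1.259, 4.107)

Read off: b = 1.424, SE = 1.142 for school funding ($1000/student).
df = n − k − 1 = 169 − 3 − 1 = 165.
t* = t_{0.01, 165} = 2.34916.
Margin = t* × SE = 2.34916 × 1.142 = 2.68274.
CI: 1.424 ± 2.68274 → (-1.259, 4.107).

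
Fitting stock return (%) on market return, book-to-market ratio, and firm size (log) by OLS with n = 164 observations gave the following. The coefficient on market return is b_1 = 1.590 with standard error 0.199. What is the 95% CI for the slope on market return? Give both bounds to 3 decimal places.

df = n − k − 1 = 164 − 3 − 1 = 160.
t* = t_{0.025, 160} = 1.974902.
Margin = t* × SE = 1.974902 × 0.199 = 0.39301.
CI: 1.590 ± 0.39301 → (1.197, 1.983).
With 95% confidence, each one-unit increase in market return is associated with a change of between 1.197 and 1.983 % in stock return, holding the other predictors fixed.

(1.197, 1.983)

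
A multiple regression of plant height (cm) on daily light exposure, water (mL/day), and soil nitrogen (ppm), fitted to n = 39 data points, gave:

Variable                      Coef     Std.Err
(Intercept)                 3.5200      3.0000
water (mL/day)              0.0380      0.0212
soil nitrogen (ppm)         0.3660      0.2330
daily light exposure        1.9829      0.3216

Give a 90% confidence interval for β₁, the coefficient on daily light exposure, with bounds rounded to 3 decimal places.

(1.440, 2.526)

Read off: b = 1.9829, SE = 0.3216 for daily light exposure.
df = n − k − 1 = 39 − 3 − 1 = 35.
t* = t_{0.05, 35} = 1.689572.
Margin = t* × SE = 1.689572 × 0.3216 = 0.54337.
CI: 1.9829 ± 0.54337 → (1.440, 2.526).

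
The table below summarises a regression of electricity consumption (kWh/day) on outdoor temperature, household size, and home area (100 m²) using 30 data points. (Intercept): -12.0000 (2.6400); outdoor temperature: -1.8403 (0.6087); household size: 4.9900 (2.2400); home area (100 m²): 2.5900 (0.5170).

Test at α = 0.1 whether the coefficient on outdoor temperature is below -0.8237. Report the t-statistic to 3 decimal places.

Read off: b = -1.8403, SE = 0.6087 for outdoor temperature.
H₀: β₁ = -0.8237 vs H₁: β₁ < -0.8237.
t = (-1.8403 − (-0.8237)) / 0.6087 = -1.670.
df = n − k − 1 = 30 − 3 − 1 = 26.
One-sided p ≈ 0.0534, which is < 0.1, so reject H₀.
There is evidence that the true slope on outdoor temperature is below -0.8237 kWh/day per unit, holding the other predictors fixed.

t = -1.670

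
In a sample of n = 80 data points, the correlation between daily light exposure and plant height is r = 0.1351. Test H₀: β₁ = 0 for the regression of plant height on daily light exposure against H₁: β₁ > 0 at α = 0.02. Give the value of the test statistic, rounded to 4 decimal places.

t = 1.2042

t = r·√(n − 2)/√(1 − r²) = 0.1351·√78/√0.981748 = 1.2042.
df = n − 2 = 78.
One-sided p ≈ 0.1161, which is ≥ 0.02, so fail to reject H₀.
The data do not give significant evidence of a linear association between daily light exposure and plant height.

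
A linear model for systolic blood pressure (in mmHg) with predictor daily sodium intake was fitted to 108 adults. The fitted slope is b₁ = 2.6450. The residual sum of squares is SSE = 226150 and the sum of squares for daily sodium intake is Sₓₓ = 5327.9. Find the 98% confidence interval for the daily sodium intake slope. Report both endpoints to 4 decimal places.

MSE = SSE/(n − 2) = 226150/106 = 2133.49.
SE(b₁) = √(MSE/Sₓₓ) = √(2133.49/5327.9) = 0.632801.
df = n − 2 = 106.
t* = t_{0.01, 106} = 2.362043.
Margin = t* × SE = 2.362043 × 0.632801 = 1.494703.
CI: 2.6450 ± 1.494703 → (1.1503, 4.1397).
With 98% confidence, each one-unit increase in daily sodium intake is associated with a change of between 1.1503 and 4.1397 mmHg in systolic blood pressure.

(1.1503, 4.1397)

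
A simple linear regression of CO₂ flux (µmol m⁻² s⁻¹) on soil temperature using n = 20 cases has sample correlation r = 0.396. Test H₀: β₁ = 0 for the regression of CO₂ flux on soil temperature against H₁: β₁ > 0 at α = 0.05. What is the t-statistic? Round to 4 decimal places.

t = 1.8297

t = r·√(n − 2)/√(1 − r²) = 0.396·√18/√0.843184 = 1.8297.
df = n − 2 = 18.
One-sided p ≈ 0.0420, which is < 0.05, so reject H₀.
There is evidence of a linear association between soil temperature and CO₂ flux.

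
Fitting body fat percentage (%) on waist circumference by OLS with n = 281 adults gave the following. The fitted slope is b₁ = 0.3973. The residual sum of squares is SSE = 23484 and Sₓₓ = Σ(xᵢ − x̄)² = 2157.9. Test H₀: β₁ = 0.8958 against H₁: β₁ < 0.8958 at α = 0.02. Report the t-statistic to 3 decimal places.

MSE = SSE/(n − 2) = 23484/279 = 84.172.
SE(b₁) = √(MSE/Sₓₓ) = √(84.172/2157.9) = 0.197501.
t = (0.3973 − 0.8958) / 0.197501 = -2.524.
df = n − 2 = 279.
One-sided p ≈ 0.0061, which is < 0.02, so reject H₀.
There is evidence that the true slope on waist circumference is below 0.8958 % per unit.

t = -2.524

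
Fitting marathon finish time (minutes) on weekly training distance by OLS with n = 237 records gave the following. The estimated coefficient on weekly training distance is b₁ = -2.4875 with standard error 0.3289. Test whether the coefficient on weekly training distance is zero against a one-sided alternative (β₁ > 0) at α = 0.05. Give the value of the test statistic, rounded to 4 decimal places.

t = -7.5631

H₀: β₁ = 0 vs H₁: β₁ > 0.
t = (b₁ − β₁⁰)/SE = -2.4875 / 0.3289 = -7.5631.
df = n − 2 = 237 − 2 = 235.
One-sided p ≈ 1.0000, which is ≥ 0.05, so fail to reject H₀.
The data do not give significant evidence that the true slope on weekly training distance is positive.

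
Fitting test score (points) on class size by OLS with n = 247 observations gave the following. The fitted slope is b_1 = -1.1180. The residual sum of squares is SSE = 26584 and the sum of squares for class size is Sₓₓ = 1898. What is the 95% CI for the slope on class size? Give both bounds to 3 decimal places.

MSE = SSE/(n − 2) = 26584/245 = 108.506.
SE(b_1) = √(MSE/Sₓₓ) = √(108.506/1898) = 0.2391.
df = n − 2 = 245.
t* = t_{0.025, 245} = 1.969694.
Margin = t* × SE = 1.969694 × 0.2391 = 0.47095.
CI: -1.1180 ± 0.47095 → (-1.589, -0.647).
With 95% confidence, each one-unit increase in class size is associated with a change of between -1.589 and -0.647 points in test score.

(-1.589, -0.647)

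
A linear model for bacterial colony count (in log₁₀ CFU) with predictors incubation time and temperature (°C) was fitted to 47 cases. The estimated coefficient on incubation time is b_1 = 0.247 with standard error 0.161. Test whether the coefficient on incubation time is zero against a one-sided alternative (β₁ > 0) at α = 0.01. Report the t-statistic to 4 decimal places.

H₀: β₁ = 0 vs H₁: β₁ > 0.
t = (b_1 − β₁⁰)/SE = 0.247 / 0.161 = 1.5342.
df = n − k − 1 = 47 − 2 − 1 = 44.
One-sided p ≈ 0.0661, which is ≥ 0.01, so fail to reject H₀.
The data do not give significant evidence that the true slope on incubation time is positive, holding the other predictors fixed.

t = 1.5342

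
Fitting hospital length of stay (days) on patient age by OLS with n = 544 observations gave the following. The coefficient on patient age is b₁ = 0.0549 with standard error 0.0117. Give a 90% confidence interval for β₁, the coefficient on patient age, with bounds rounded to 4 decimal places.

df = n − 2 = 544 − 2 = 542.
t* = t_{0.05, 542} = 1.64767.
Margin = t* × SE = 1.64767 × 0.0117 = 0.019278.
CI: 0.0549 ± 0.019278 → (0.0356, 0.0742).
With 90% confidence, each one-unit increase in patient age is associated with a change of between 0.0356 and 0.0742 days in hospital length of stay.

(0.0356, 0.0742)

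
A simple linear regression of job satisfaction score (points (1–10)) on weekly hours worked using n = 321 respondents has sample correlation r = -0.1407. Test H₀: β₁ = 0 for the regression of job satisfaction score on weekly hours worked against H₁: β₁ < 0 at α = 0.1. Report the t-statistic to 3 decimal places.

t = -2.538

t = r·√(n − 2)/√(1 − r²) = -0.1407·√319/√0.980204 = -2.538.
df = n − 2 = 319.
One-sided p ≈ 0.0058, which is < 0.1, so reject H₀.
There is evidence of a linear association between weekly hours worked and job satisfaction score.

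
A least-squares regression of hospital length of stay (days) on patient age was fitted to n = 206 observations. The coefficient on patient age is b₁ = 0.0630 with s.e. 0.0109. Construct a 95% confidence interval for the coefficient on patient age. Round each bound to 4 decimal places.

df = n − 2 = 206 − 2 = 204.
t* = t_{0.025, 204} = 1.971661.
Margin = t* × SE = 1.971661 × 0.0109 = 0.021491.
CI: 0.0630 ± 0.021491 → (0.0415, 0.0845).
With 95% confidence, each one-unit increase in patient age is associated with a change of between 0.0415 and 0.0845 days in hospital length of stay.

(0.0415, 0.0845)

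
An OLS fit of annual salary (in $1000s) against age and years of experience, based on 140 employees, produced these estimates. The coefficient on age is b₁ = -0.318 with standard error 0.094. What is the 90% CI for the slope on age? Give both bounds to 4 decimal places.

(-0.4737, -0.1623)

df = n − k − 1 = 140 − 2 − 1 = 137.
t* = t_{0.05, 137} = 1.656052.
Margin = t* × SE = 1.656052 × 0.094 = 0.155669.
CI: -0.318 ± 0.155669 → (-0.4737, -0.1623).
With 90% confidence, each one-unit increase in age is associated with a change of between -0.4737 and -0.1623 $1000s in annual salary, holding the other predictors fixed.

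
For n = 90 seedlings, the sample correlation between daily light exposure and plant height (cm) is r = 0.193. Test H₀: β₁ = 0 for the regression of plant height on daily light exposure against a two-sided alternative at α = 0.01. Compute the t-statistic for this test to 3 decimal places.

t = r·√(n − 2)/√(1 − r²) = 0.193·√88/√0.962751 = 1.845.
df = n − 2 = 88.
Two-sided p ≈ 0.0684, which is ≥ 0.01, so fail to reject H₀.
The data do not give significant evidence of a linear association between daily light exposure and plant height.

t = 1.845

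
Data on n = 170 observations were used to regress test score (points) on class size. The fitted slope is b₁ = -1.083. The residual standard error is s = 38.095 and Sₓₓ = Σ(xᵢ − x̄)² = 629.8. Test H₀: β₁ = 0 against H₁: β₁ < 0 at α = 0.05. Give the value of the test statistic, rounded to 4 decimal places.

t = -0.7134

SE(b₁) = s/√Sₓₓ = 38.095/√629.8 = 1.51798.
t = -1.083 / 1.51798 = -0.7134.
df = n − 2 = 168.
One-sided p ≈ 0.2383, which is ≥ 0.05, so fail to reject H₀.
The data do not give significant evidence that the true slope on class size is negative.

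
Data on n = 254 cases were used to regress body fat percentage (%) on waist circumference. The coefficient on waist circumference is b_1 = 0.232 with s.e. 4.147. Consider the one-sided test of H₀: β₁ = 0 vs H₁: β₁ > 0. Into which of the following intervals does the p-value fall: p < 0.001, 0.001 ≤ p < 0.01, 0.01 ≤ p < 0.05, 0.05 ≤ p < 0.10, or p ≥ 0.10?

t = 0.232 / 4.147 = 0.056.
df = n − 2 = 254 − 2 = 252.
One-sided p = P(T_{252} > t) ≈ 0.4777.
So p ≥ 0.10.

p ≥ 0.10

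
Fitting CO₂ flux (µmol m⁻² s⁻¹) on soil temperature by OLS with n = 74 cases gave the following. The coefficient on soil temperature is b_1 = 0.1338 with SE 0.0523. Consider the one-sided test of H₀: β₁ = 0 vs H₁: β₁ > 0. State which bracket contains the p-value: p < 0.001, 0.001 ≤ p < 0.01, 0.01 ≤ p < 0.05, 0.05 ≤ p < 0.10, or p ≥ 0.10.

t = 0.1338 / 0.0523 = 2.558.
df = n − 2 = 74 − 2 = 72.
One-sided p = P(T_{72} > t) ≈ 0.0063.
So 0.001 ≤ p < 0.01.

0.001 ≤ p < 0.01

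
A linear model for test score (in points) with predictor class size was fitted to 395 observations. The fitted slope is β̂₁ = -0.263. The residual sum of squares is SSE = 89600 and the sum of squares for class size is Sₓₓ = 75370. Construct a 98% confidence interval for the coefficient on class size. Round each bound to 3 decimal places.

(-0.391, -0.135)

MSE = SSE/(n − 2) = 89600/393 = 227.99.
SE(β̂₁) = √(MSE/Sₓₓ) = √(227.99/75370) = 0.0549995.
df = n − 2 = 393.
t* = t_{0.01, 393} = 2.335874.
Margin = t* × SE = 2.335874 × 0.0549995 = 0.12847.
CI: -0.263 ± 0.12847 → (-0.391, -0.135).
With 98% confidence, each one-unit increase in class size is associated with a change of between -0.391 and -0.135 points in test score.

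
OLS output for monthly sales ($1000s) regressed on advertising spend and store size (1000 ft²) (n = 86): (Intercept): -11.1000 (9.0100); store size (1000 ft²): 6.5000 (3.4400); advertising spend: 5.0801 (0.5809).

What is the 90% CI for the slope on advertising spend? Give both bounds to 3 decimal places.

(4.114, 6.046)

Read off: b = 5.0801, SE = 0.5809 for advertising spend.
df = n − k − 1 = 86 − 2 − 1 = 83.
t* = t_{0.05, 83} = 1.66342.
Margin = t* × SE = 1.66342 × 0.5809 = 0.96628.
CI: 5.0801 ± 0.96628 → (4.114, 6.046).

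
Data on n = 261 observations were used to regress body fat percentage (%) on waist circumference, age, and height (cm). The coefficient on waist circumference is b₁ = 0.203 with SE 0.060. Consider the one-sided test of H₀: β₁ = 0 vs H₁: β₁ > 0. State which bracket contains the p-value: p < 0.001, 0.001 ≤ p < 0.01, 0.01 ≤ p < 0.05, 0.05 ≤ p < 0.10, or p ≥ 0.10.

t = 0.203 / 0.060 = 3.383.
df = n − k − 1 = 261 − 3 − 1 = 257.
One-sided p = P(T_{257} > t) ≈ 0.0004.
So p < 0.001.

p < 0.001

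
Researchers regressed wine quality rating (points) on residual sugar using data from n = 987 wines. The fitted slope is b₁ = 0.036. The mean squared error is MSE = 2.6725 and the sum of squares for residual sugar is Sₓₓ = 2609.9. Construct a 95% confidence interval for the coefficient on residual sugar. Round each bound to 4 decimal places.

(-0.0268, 0.0988)

SE(b₁) = √(MSE/Sₓₓ) = √(2.6725/2609.9) = 0.0319998.
df = n − 2 = 985.
t* = t_{0.025, 985} = 1.962375.
Margin = t* × SE = 1.962375 × 0.0319998 = 0.062796.
CI: 0.036 ± 0.062796 → (-0.0268, 0.0988).
With 95% confidence, each one-unit increase in residual sugar is associated with a change of between -0.0268 and 0.0988 points in wine quality rating.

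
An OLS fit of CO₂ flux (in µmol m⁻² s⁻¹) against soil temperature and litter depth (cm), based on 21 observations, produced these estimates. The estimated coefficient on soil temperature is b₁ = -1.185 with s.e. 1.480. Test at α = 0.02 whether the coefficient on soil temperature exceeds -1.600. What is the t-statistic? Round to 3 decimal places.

H₀: β₁ = -1.600 vs H₁: β₁ > -1.600.
t = (b₁ − β₁⁰)/SE = (-1.185 − (-1.600)) / 1.480 = 0.280.
df = n − k − 1 = 21 − 2 − 1 = 18.
One-sided p ≈ 0.3912, which is ≥ 0.02, so fail to reject H₀.
The data do not give significant evidence that the true slope on soil temperature exceeds -1.600 µmol m⁻² s⁻¹ per unit, holding the other predictors fixed.

t = 0.280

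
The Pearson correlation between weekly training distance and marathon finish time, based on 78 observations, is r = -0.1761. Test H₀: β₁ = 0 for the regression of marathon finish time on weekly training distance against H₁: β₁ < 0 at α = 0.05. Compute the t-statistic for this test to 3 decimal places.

t = r·√(n − 2)/√(1 − r²) = -0.1761·√76/√0.968989 = -1.560.
df = n − 2 = 76.
One-sided p ≈ 0.0615, which is ≥ 0.05, so fail to reject H₀.
The data do not give significant evidence of a linear association between weekly training distance and marathon finish time.

t = -1.560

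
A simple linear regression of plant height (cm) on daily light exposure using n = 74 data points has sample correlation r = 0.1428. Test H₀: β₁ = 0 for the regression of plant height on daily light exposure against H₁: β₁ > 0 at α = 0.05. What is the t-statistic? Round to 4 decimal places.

t = 1.2242

t = r·√(n − 2)/√(1 − r²) = 0.1428·√72/√0.979608 = 1.2242.
df = n − 2 = 72.
One-sided p ≈ 0.1124, which is ≥ 0.05, so fail to reject H₀.
The data do not give significant evidence of a linear association between daily light exposure and plant height.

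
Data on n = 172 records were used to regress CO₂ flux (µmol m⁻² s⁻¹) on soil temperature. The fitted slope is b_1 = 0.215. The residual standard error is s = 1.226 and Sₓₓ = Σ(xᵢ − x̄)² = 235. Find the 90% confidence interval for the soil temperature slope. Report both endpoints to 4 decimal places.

(0.0827, 0.3473)

SE(b_1) = s/√Sₓₓ = 1.226/√235 = 0.0799754.
df = n − 2 = 170.
t* = t_{0.05, 170} = 1.653866.
Margin = t* × SE = 1.653866 × 0.0799754 = 0.132269.
CI: 0.215 ± 0.132269 → (0.0827, 0.3473).
With 90% confidence, each one-unit increase in soil temperature is associated with a change of between 0.0827 and 0.3473 µmol m⁻² s⁻¹ in CO₂ flux.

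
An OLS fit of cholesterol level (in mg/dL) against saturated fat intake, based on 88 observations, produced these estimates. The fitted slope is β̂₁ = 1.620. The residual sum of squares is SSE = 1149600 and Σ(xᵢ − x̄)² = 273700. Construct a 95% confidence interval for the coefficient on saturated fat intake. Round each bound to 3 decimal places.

MSE = SSE/(n − 2) = 1149600/86 = 13367.4.
SE(β̂₁) = √(MSE/Sₓₓ) = √(13367.4/273700) = 0.220997.
df = n − 2 = 86.
t* = t_{0.025, 86} = 1.987934.
Margin = t* × SE = 1.987934 × 0.220997 = 0.43933.
CI: 1.620 ± 0.43933 → (1.181, 2.059).
With 95% confidence, each one-unit increase in saturated fat intake is associated with a change of between 1.181 and 2.059 mg/dL in cholesterol level.

(1.181, 2.059)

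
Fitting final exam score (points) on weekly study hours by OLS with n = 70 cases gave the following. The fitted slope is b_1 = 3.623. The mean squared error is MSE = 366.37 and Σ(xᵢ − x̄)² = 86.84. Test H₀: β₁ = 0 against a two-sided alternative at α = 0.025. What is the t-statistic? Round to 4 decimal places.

t = 1.7639

SE(b_1) = √(MSE/Sₓₓ) = √(366.37/86.84) = 2.054.
t = 3.623 / 2.054 = 1.7639.
df = n − 2 = 68.
Two-sided p ≈ 0.0822, which is ≥ 0.025, so fail to reject H₀.
The data do not give significant evidence of an association between weekly study hours and final exam score.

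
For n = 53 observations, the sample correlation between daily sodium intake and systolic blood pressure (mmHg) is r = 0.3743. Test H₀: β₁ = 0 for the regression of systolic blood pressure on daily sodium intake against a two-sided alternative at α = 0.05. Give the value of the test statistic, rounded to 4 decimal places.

t = r·√(n − 2)/√(1 − r²) = 0.3743·√51/√0.8599 = 2.8826.
df = n − 2 = 51.
Two-sided p ≈ 0.0058, which is < 0.05, so reject H₀.
There is evidence of a linear association between daily sodium intake and systolic blood pressure.

t = 2.8826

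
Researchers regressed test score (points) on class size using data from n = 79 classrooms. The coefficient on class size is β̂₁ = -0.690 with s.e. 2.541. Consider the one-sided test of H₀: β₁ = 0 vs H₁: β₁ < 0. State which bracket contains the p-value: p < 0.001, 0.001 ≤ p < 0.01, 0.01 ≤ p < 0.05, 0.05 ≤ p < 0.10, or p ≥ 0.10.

p ≥ 0.10

t = -0.690 / 2.541 = -0.272.
df = n − 2 = 79 − 2 = 77.
One-sided p = P(T_{77} < t) ≈ 0.3933.
So p ≥ 0.10.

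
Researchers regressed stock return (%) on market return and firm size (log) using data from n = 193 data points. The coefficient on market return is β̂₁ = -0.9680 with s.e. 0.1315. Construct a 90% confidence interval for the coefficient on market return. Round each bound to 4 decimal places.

df = n − k − 1 = 193 − 2 − 1 = 190.
t* = t_{0.05, 190} = 1.652913.
Margin = t* × SE = 1.652913 × 0.1315 = 0.217358.
CI: -0.9680 ± 0.217358 → (-1.1854, -0.7506).
With 90% confidence, each one-unit increase in market return is associated with a change of between -1.1854 and -0.7506 % in stock return, holding the other predictors fixed.

(-1.1854, -0.7506)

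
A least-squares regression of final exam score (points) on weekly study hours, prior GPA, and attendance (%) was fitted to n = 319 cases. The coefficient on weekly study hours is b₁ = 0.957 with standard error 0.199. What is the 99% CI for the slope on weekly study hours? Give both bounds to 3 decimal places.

(0.441, 1.473)

df = n − k − 1 = 319 − 3 − 1 = 315.
t* = t_{0.005, 315} = 2.591527.
Margin = t* × SE = 2.591527 × 0.199 = 0.51571.
CI: 0.957 ± 0.51571 → (0.441, 1.473).
With 99% confidence, each one-unit increase in weekly study hours is associated with a change of between 0.441 and 1.473 points in final exam score, holding the other predictors fixed.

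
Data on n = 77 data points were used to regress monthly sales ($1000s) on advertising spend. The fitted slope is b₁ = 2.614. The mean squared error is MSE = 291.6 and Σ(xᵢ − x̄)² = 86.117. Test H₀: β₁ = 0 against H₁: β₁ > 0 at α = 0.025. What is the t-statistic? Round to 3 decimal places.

SE(b₁) = √(MSE/Sₓₓ) = √(291.6/86.117) = 1.84013.
t = 2.614 / 1.84013 = 1.421.
df = n − 2 = 75.
One-sided p ≈ 0.0798, which is ≥ 0.025, so fail to reject H₀.
The data do not give significant evidence that the true slope on advertising spend is positive.

t = 1.421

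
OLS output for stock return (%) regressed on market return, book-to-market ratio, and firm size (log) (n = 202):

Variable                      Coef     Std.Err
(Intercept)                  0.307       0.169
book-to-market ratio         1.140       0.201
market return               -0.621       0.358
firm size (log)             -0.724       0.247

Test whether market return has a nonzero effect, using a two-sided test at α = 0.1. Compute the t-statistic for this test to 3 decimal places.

Read off: b = -0.621, SE = 0.358 for market return.
H₀: β₁ = 0 vs H₁: β₁ ≠ 0.
t = -0.621 / 0.358 = -1.735.
df = n − k − 1 = 202 − 3 − 1 = 198.
Two-sided p ≈ 0.0844, which is < 0.1, so reject H₀.
There is evidence that market return is associated with stock return, holding the other predictors fixed.

t = -1.735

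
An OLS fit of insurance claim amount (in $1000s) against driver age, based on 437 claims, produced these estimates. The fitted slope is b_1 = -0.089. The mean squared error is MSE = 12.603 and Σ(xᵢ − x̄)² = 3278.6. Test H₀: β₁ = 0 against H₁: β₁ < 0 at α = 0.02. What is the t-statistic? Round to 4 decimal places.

SE(b_1) = √(MSE/Sₓₓ) = √(12.603/3278.6) = 0.0620002.
t = -0.089 / 0.0620002 = -1.4355.
df = n − 2 = 435.
One-sided p ≈ 0.0759, which is ≥ 0.02, so fail to reject H₀.
The data do not give significant evidence that the true slope on driver age is negative.

t = -1.4355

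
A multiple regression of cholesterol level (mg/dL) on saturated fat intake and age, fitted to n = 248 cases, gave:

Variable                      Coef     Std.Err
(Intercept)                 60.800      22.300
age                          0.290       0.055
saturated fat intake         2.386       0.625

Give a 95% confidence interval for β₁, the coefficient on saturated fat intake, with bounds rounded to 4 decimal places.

Read off: b = 2.386, SE = 0.625 for saturated fat intake.
df = n − k − 1 = 248 − 2 − 1 = 245.
t* = t_{0.025, 245} = 1.969694.
Margin = t* × SE = 1.969694 × 0.625 = 1.231059.
CI: 2.386 ± 1.231059 → (1.1549, 3.6171).

(1.1549, 3.6171)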